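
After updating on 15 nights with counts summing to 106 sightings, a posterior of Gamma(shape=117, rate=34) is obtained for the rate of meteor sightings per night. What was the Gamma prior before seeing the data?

Gamma–Poisson conjugacy: posterior shape = α + Σxᵢ, posterior rate = β + n.
So α = 117 − 106 = 11 and β = 34 − 15 = 19.

Gamma(shape=11, rate=19)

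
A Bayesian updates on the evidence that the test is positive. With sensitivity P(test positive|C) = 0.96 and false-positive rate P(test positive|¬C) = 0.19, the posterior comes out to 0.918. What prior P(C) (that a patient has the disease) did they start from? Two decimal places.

P(C) = 0.69

In odds form, posterior odds = prior odds × likelihood ratio, so prior odds = posterior odds ÷ LR.
Posterior odds = 0.918/(1−0.918) = 11.1951. LR = 0.96/0.19 = 5.0526.
Prior odds = 11.1951/5.0526 = 2.2157, so P(C) = 2.2157/(1+2.2157) ≈ 0.69.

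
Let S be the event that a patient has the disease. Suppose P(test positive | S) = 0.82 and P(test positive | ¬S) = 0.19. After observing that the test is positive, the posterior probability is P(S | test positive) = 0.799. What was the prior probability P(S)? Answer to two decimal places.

Bayes' rule in odds form gives O(S|E) = O(S)·[P(E|S)/P(E|¬S)], hence O(S) = O(S|E)/LR.
Posterior odds = 0.799/(1−0.799) = 3.9751. LR = 0.82/0.19 = 4.3158.
Prior odds = 3.9751/4.3158 = 0.9211, so P(S) = 0.9211/(1+0.9211) ≈ 0.48.

P(S) = 0.48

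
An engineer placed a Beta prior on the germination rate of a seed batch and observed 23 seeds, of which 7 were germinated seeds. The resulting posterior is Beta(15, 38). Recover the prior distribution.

A Beta(a, b) prior with s successes and f failures in binomial data gives a Beta(a+s, b+f) posterior.
Subtract the data counts: 15−7=8, 38−16=22.

Beta(8, 22)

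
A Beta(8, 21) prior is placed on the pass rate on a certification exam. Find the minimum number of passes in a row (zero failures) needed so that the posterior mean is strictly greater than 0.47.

After k passes and 0 failures the posterior is Beta(8+k, 21), with mean (8+k)/(8+21+k).
Set (8+k)/(29+k) > 0.47 and solve: k > (0.47·29 − 8)/(1 − 0.47) = 10.623.
The smallest integer exceeding 10.623 is 11.

k = 11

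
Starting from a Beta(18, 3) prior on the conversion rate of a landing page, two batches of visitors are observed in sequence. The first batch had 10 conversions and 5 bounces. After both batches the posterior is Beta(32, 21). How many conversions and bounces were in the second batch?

4 conversions and 13 bounces

Because Beta–binomial updating is additive in the counts, the combined data contributed (α_post−α_prior, β_post−β_prior) successes and failures.
Total across both batches: 32−18=14 conversions, 21−3=18 bounces.
Subtract the first batch: 14−10=4 conversions and 18−5=13 bounces.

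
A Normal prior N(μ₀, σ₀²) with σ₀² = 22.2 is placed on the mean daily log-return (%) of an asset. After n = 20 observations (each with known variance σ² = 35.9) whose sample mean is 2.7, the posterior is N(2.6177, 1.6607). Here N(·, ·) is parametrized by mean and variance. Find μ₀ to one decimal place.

With known observation variance, the Normal–Normal posterior has precision τ_n = τ₀ + n/σ² and mean μ_n = (τ₀μ₀ + (n/σ²)x̄)/τ_n.
Here τ₀ = 1/22.2 = 0.045045 and τ_data = 20/35.9 = 0.557103, so τ_n = 0.602148.
Rearranging for μ₀: μ₀ = (μ_n·τ_n − τ_data·x̄)/τ₀ = (2.6177·0.602148 − 0.557103·2.7) / 0.045045 = 0.072065/0.045045 ≈ 1.6.

μ₀ = 1.6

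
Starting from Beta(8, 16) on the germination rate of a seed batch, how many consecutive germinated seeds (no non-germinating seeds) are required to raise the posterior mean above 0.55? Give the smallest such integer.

k = 12

After k germinated seeds and 0 non-germinating seeds the posterior is Beta(8+k, 16), with mean (8+k)/(8+16+k).
Set (8+k)/(24+k) > 0.55 and solve: k > (0.55·24 − 8)/(1 − 0.55) = 11.556.
The smallest integer exceeding 11.556 is 12, and checking k=12: (20)/(36) = 0.5556 > 0.55.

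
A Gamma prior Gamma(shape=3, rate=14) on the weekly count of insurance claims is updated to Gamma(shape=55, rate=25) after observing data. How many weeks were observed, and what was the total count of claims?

n = 11 weeks with total 52 claims

Gamma–Poisson conjugacy: posterior shape = α + Σxᵢ, posterior rate = β + n.
Matching: Σxᵢ = 55 − 3 = 52 and n = 25 − 14 = 11.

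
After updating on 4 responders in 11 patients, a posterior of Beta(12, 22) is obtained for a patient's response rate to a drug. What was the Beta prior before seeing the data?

Under Beta–binomial conjugacy the posterior parameters are (α+s, β+f).
Subtract the data counts: 12−4=8, 22−7=15.

Beta(8, 15)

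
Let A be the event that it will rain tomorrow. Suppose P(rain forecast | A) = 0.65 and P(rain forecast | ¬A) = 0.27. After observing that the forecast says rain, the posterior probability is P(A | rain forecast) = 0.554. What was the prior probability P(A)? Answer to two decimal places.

P(A) = 0.34

Bayes' rule in odds form gives O(A|E) = O(A)·[P(E|A)/P(E|¬A)], hence O(A) = O(A|E)/LR.
Posterior odds = 0.554/(1−0.554) = 1.2422. LR = 0.65/0.27 = 2.4074.
Prior odds = 1.2422/2.4074 = 0.5160, so P(A) = 0.5160/(1+0.5160) ≈ 0.34.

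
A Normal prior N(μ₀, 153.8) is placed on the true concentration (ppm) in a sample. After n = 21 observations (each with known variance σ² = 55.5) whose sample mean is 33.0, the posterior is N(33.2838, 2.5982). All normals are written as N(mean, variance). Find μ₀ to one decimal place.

μ₀ = 49.8

The posterior mean is a precision-weighted average: μ_n = (τ₀μ₀ + τ_data·x̄)/(τ₀+τ_data), with τ₀=1/σ₀² and τ_data=n/σ².
Here τ₀ = 1/153.8 = 0.006502 and τ_data = 21/55.5 = 0.378378, so τ_n = 0.384880.
Rearranging for μ₀: μ₀ = (μ_n·τ_n − τ_data·x̄)/τ₀ = (33.2838·0.384880 − 0.378378·33.0) / 0.006502 = 0.323795/0.006502 ≈ 49.8.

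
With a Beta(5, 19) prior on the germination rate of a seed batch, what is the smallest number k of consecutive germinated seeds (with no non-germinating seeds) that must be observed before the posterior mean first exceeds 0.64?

k = 29

After k germinated seeds and 0 non-germinating seeds the posterior is Beta(5+k, 19), with mean (5+k)/(5+19+k).
Set (5+k)/(24+k) > 0.64 and solve: k > (0.64·24 − 5)/(1 − 0.64) = 28.778.
The smallest integer exceeding 28.778 is 29, and checking k=29: (34)/(53) = 0.6415 > 0.64.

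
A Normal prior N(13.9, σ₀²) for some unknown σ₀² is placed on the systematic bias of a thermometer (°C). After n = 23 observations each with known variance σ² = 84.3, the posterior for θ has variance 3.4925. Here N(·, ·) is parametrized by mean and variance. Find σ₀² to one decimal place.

For the Normal–Normal model with known σ², precisions add: τ_n = τ₀ + n/σ².
So 1/σ₀² = 1/3.4925 − 23/84.3 = 0.286328 − 0.272835 = 0.013493.
Hence σ₀² = 1/0.013493 ≈ 74.1.

σ₀² = 74.1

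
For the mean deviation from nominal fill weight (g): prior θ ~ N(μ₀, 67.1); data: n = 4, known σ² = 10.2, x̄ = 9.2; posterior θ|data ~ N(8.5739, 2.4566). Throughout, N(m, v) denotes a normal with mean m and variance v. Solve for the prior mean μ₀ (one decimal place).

With known observation variance, the Normal–Normal posterior has precision τ_n = τ₀ + n/σ² and mean μ_n = (τ₀μ₀ + (n/σ²)x̄)/τ_n.
Here τ₀ = 1/67.1 = 0.014903 and τ_data = 4/10.2 = 0.392157, so τ_n = 0.407060.
Rearranging for μ₀: μ₀ = (μ_n·τ_n − τ_data·x̄)/τ₀ = (8.5739·0.407060 − 0.392157·9.2) / 0.014903 = -0.117753/0.014903 ≈ -7.9.

μ₀ = -7.9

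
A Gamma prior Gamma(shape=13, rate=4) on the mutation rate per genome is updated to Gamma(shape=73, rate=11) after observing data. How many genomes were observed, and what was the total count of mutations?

n = 7 genomes with total 60 mutations

A Gamma(α, β) prior (rate parametrization) on a Poisson rate with n observations summing to S gives posterior Gamma(α+S, β+n).
Matching: Σxᵢ = 73 − 13 = 60 and n = 11 − 4 = 7.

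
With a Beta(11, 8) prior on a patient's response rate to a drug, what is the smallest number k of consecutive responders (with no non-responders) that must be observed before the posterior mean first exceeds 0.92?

After k responders and 0 non-responders the posterior is Beta(11+k, 8), with mean (11+k)/(11+8+k).
Set (11+k)/(19+k) > 0.92 and solve: k > (0.92·19 − 11)/(1 − 0.92) = 81.000.
The smallest integer exceeding 81.000 is 82.

k = 82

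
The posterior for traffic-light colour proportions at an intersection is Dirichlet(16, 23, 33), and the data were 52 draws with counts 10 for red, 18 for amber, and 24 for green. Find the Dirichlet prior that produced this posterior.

For a Dirichlet(α) prior with multinomial counts c, the posterior is Dirichlet(α + c) componentwise.
Subtract each count from the matching posterior parameter: 16−10=6, 23−18=5, 33−24=9.

Dirichlet(6, 5, 9)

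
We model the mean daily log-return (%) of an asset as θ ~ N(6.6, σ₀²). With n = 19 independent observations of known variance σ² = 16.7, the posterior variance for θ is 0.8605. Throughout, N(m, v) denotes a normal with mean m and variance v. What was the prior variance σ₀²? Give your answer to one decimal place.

σ₀² = 41.0

Posterior precision equals prior precision plus data precision: 1/σ_n² = 1/σ₀² + n/σ².
So 1/σ₀² = 1/0.8605 − 19/16.7 = 1.162115 − 1.137725 = 0.024390.
Hence σ₀² = 1/0.024390 ≈ 41.0.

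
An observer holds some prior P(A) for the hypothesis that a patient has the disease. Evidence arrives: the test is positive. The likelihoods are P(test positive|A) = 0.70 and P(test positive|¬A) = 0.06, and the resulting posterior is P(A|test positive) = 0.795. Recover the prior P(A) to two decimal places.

P(A) = 0.25

In odds form, posterior odds = prior odds × likelihood ratio, so prior odds = posterior odds ÷ LR.
Posterior odds = 0.795/(1−0.795) = 3.8780. LR = 0.70/0.06 = 11.6667.
Prior odds = 3.8780/11.6667 = 0.3324, so P(A) = 0.3324/(1+0.3324) ≈ 0.25.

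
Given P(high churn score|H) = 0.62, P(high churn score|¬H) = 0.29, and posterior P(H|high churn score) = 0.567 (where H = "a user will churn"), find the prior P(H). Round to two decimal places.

P(H) = 0.38

In odds form, posterior odds = prior odds × likelihood ratio, so prior odds = posterior odds ÷ LR.
Posterior odds = 0.567/(1−0.567) = 1.3095. LR = 0.62/0.29 = 2.1379.
Prior odds = 1.3095/2.1379 = 0.6125, so P(H) = 0.6125/(1+0.6125) ≈ 0.38.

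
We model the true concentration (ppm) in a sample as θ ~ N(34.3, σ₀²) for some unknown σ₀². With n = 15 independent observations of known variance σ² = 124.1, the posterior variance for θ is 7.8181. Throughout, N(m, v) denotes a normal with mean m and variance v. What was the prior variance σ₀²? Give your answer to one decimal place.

Posterior precision equals prior precision plus data precision: 1/σ_n² = 1/σ₀² + n/σ².
So 1/σ₀² = 1/7.8181 − 15/124.1 = 0.127908 − 0.120870 = 0.007038.
Hence σ₀² = 1/0.007038 ≈ 142.1.

σ₀² = 142.1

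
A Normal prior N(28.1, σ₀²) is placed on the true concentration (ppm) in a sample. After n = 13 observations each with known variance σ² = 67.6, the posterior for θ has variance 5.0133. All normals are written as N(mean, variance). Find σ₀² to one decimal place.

σ₀² = 139.6

For the Normal–Normal model with known σ², precisions add: τ_n = τ₀ + n/σ².
So 1/σ₀² = 1/5.0133 − 13/67.6 = 0.199469 − 0.192308 = 0.007161.
Hence σ₀² = 1/0.007161 ≈ 139.6.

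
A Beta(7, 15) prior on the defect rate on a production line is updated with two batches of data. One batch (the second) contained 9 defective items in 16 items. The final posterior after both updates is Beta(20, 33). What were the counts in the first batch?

Because Beta–binomial updating is additive in the counts, the combined data contributed (α_post−α_prior, β_post−β_prior) successes and failures.
Total across both batches: 20−7=13 defective items, 33−15=18 good items.
Subtract the second batch: 13−9=4 defective items and 18−7=11 good items.

4 defective items and 11 good items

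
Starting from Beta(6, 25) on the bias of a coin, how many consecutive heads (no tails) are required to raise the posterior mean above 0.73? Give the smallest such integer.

k = 62

After k heads and 0 tails the posterior is Beta(6+k, 25), with mean (6+k)/(6+25+k).
Set (6+k)/(31+k) > 0.73 and solve: k > (0.73·31 − 6)/(1 − 0.73) = 61.593.
The smallest integer exceeding 61.593 is 62.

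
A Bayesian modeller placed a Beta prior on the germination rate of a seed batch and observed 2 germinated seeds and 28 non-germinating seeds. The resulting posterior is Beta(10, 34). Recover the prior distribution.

A Beta(α, β) prior with s successes and f failures in binomial data gives a Beta(α+s, β+f) posterior.
So α = 10 − 2 = 8 and β = 34 − 28 = 6.

Beta(8, 6)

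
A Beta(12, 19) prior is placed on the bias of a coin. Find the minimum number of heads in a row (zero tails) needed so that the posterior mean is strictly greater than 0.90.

After k heads and 0 tails the posterior is Beta(12+k, 19), with mean (12+k)/(12+19+k).
Set (12+k)/(31+k) > 0.90 and solve: k > (0.90·31 − 12)/(1 − 0.90) = 159.000.
The smallest integer exceeding 159.000 is 160.

k = 160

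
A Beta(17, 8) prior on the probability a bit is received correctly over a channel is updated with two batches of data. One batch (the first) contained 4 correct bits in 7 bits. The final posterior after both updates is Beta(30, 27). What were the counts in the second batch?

Sequential conjugate updates are equivalent to a single update on the pooled data, so total successes = posterior α − prior α and total failures = posterior β − prior β.
Total across both batches: 30−17=13 correct bits, 27−8=19 errors.
Subtract the first batch: 13−4=9 correct bits and 19−3=16 errors.

9 correct bits and 16 errors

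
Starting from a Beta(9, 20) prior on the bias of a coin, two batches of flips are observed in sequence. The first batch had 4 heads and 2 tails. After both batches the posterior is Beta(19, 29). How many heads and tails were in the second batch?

Sequential conjugate updates are equivalent to a single update on the pooled data, so total successes = posterior α − prior α and total failures = posterior β − prior β.
Total across both batches: 19−9=10 heads, 29−20=9 tails.
Subtract the first batch: 10−4=6 heads and 9−2=7 tails.

6 heads and 7 tails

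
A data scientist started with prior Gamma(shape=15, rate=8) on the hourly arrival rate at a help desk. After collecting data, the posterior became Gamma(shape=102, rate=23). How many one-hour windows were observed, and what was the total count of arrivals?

n = 15 one-hour windows with total 87 arrivals

Gamma–Poisson conjugacy: posterior shape = α + Σxᵢ, posterior rate = β + n.
Matching: Σxᵢ = 102 − 15 = 87 and n = 23 − 8 = 15.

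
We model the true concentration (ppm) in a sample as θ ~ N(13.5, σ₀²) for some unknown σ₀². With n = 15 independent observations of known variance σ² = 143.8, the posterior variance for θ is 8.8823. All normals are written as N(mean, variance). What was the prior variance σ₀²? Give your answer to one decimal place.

σ₀² = 120.9

For the Normal–Normal model with known σ², precisions add: τ_n = τ₀ + n/σ².
So 1/σ₀² = 1/8.8823 − 15/143.8 = 0.112583 − 0.104312 = 0.008271.
Hence σ₀² = 1/0.008271 ≈ 120.9.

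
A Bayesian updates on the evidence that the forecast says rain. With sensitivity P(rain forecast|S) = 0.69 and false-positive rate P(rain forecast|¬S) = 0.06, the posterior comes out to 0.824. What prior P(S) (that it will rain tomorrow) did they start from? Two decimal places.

Bayes' rule in odds form gives O(S|E) = O(S)·[P(E|S)/P(E|¬S)], hence O(S) = O(S|E)/LR.
Posterior odds = 0.824/(1−0.824) = 4.6818. LR = 0.69/0.06 = 11.5000.
Prior odds = 4.6818/11.5000 = 0.4071, so P(S) = 0.4071/(1+0.4071) ≈ 0.29.

P(S) = 0.29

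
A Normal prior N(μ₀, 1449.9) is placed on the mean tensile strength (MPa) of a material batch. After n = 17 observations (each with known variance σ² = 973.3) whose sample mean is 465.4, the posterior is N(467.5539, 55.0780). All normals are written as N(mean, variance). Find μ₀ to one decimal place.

μ₀ = 522.1

With known observation variance, the Normal–Normal posterior has precision τ_n = τ₀ + n/σ² and mean μ_n = (τ₀μ₀ + (n/σ²)x̄)/τ_n.
Here τ₀ = 1/1449.9 = 0.000690 and τ_data = 17/973.3 = 0.017466, so τ_n = 0.018156.
Rearranging for μ₀: μ₀ = (μ_n·τ_n − τ_data·x̄)/τ₀ = (467.5539·0.018156 − 0.017466·465.4) / 0.000690 = 0.360232/0.000690 ≈ 522.1.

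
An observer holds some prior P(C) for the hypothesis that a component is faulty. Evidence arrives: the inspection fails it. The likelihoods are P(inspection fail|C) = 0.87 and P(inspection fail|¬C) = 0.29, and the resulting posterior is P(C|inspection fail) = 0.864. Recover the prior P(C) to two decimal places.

P(C) = 0.68

Bayes' rule in odds form gives O(C|E) = O(C)·[P(E|C)/P(E|¬C)], hence O(C) = O(C|E)/LR.
Posterior odds = 0.864/(1−0.864) = 6.3529. LR = 0.87/0.29 = 3.0000.
Prior odds = 6.3529/3.0000 = 2.1176, so P(C) = 2.1176/(1+2.1176) ≈ 0.68.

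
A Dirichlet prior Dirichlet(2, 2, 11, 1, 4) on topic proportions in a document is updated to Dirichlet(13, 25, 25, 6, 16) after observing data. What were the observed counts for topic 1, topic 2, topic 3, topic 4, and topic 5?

For a Dirichlet(α) prior with multinomial counts c, the posterior is Dirichlet(α + c) componentwise.
Counts are posterior − prior componentwise: 13−2=11, 25−2=23, 25−11=14, 6−1=5, 16−4=12.

counts (11, 23, 14, 5, 12)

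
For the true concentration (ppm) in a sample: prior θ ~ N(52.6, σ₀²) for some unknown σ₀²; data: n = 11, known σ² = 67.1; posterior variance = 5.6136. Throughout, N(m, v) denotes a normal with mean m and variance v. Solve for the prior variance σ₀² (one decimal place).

σ₀² = 70.4

For the Normal–Normal model with known σ², precisions add: τ_n = τ₀ + n/σ².
So 1/σ₀² = 1/5.6136 − 11/67.1 = 0.178139 − 0.163934 = 0.014205.
Hence σ₀² = 1/0.014205 ≈ 70.4.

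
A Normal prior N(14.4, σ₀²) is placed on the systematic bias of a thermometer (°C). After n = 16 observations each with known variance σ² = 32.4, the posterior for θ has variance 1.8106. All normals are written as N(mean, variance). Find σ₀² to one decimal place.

For the Normal–Normal model with known σ², precisions add: τ_n = τ₀ + n/σ².
So 1/σ₀² = 1/1.8106 − 16/32.4 = 0.552303 − 0.493827 = 0.058476.
Hence σ₀² = 1/0.058476 ≈ 17.1.

σ₀² = 17.1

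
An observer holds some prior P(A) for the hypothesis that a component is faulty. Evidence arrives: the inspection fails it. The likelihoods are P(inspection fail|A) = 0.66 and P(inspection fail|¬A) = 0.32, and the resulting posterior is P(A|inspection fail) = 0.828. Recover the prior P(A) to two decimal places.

P(A) = 0.70

Bayes' rule in odds form gives O(A|E) = O(A)·[P(E|A)/P(E|¬A)], hence O(A) = O(A|E)/LR.
Posterior odds = 0.828/(1−0.828) = 4.8140. LR = 0.66/0.32 = 2.0625.
Prior odds = 4.8140/2.0625 = 2.3341, so P(A) = 2.3341/(1+2.3341) ≈ 0.70.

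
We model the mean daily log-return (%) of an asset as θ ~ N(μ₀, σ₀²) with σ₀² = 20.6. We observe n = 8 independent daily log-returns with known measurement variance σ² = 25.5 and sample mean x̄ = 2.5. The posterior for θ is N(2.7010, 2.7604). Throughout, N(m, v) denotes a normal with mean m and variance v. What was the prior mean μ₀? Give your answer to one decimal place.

μ₀ = 4.0

With known observation variance, the Normal–Normal posterior has precision τ_n = τ₀ + n/σ² and mean μ_n = (τ₀μ₀ + (n/σ²)x̄)/τ_n.
Here τ₀ = 1/20.6 = 0.048544 and τ_data = 8/25.5 = 0.313725, so τ_n = 0.362269.
Rearranging for μ₀: μ₀ = (μ_n·τ_n − τ_data·x̄)/τ₀ = (2.7010·0.362269 − 0.313725·2.5) / 0.048544 = 0.194176/0.048544 ≈ 4.0.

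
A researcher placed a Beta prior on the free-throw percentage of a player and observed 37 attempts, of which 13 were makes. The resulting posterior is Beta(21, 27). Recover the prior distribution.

Beta(8, 3)

A Beta(α, β) prior with s successes and f failures in binomial data gives a Beta(α+s, β+f) posterior.
Subtract the data counts: 21−13=8, 27−24=3.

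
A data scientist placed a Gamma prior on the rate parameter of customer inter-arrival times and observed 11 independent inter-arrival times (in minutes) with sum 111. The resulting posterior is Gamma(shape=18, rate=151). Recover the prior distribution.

Gamma(shape=7, rate=40)

For an exponential likelihood with a Gamma(α, β) prior on the rate, n observations with total T give posterior Gamma(α+n, β+T).
So α = 18 − 11 = 7 and β = 151 − 111 = 40.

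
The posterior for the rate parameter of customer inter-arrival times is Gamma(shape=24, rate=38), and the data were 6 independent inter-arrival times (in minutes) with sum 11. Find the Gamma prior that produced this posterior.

Gamma(shape=18, rate=27)

For an exponential likelihood with a Gamma(α, β) prior on the rate, n observations with total T give posterior Gamma(α+n, β+T).
So α = 24 − 6 = 18 and β = 38 − 11 = 27.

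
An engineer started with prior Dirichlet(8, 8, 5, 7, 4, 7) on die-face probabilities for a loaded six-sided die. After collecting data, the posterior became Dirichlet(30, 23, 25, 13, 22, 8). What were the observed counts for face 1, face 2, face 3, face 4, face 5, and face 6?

For a Dirichlet(α) prior with multinomial counts c, the posterior is Dirichlet(α + c) componentwise.
Counts are posterior − prior componentwise: 30−8=22, 23−8=15, 25−5=20, 13−7=6, 22−4=18, 8−7=1.

counts (22, 15, 20, 6, 18, 1)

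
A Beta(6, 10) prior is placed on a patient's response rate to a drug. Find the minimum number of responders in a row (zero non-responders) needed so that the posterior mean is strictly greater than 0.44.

k = 2

After k responders and 0 non-responders the posterior is Beta(6+k, 10), with mean (6+k)/(6+10+k).
Set (6+k)/(16+k) > 0.44 and solve: k > (0.44·16 − 6)/(1 − 0.44) = 1.857.
The smallest integer exceeding 1.857 is 2, and checking k=2: (8)/(18) = 0.4444 > 0.44.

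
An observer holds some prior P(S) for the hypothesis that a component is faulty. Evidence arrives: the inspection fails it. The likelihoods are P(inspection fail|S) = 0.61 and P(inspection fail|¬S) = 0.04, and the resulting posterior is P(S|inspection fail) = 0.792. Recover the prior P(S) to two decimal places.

P(S) = 0.20

In odds form, posterior odds = prior odds × likelihood ratio, so prior odds = posterior odds ÷ LR.
Posterior odds = 0.792/(1−0.792) = 3.8077. LR = 0.61/0.04 = 15.2500.
Prior odds = 3.8077/15.2500 = 0.2497, so P(S) = 0.2497/(1+0.2497) ≈ 0.20.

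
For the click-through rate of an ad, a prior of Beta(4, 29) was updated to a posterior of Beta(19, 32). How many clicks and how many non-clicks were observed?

A Beta(a, b) prior with s successes and f failures in binomial data gives a Beta(a+s, b+f) posterior.
Match parameters: s=19−4=15, f=32−29=3.

15 clicks and 3 non-clicks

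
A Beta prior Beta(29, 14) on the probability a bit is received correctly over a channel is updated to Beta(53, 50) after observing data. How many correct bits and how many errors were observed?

A Beta(a, b) prior with s successes and f failures in binomial data gives a Beta(a+s, b+f) posterior.
So s = 53 − 29 = 24 and f = 50 − 14 = 36.

24 correct bits and 36 errors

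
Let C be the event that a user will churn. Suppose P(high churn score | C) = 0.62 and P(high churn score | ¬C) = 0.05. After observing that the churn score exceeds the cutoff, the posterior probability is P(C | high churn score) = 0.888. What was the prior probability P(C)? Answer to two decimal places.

In odds form, posterior odds = prior odds × likelihood ratio, so prior odds = posterior odds ÷ LR.
Posterior odds = 0.888/(1−0.888) = 7.9286. LR = 0.62/0.05 = 12.4000.
Prior odds = 7.9286/12.4000 = 0.6394, so P(C) = 0.6394/(1+0.6394) ≈ 0.39.

P(C) = 0.39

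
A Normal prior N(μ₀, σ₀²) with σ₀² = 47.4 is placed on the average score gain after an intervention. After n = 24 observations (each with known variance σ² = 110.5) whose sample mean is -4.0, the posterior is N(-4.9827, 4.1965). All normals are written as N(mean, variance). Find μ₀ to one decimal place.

μ₀ = -15.1

The posterior mean is a precision-weighted average: μ_n = (τ₀μ₀ + τ_data·x̄)/(τ₀+τ_data), with τ₀=1/σ₀² and τ_data=n/σ².
Here τ₀ = 1/47.4 = 0.021097 and τ_data = 24/110.5 = 0.217195, so τ_n = 0.238292.
Rearranging for μ₀: μ₀ = (μ_n·τ_n − τ_data·x̄)/τ₀ = (-4.9827·0.238292 − 0.217195·-4.0) / 0.021097 = -0.318558/0.021097 ≈ -15.1.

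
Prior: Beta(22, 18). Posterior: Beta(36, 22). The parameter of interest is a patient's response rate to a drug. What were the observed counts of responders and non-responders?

14 responders and 4 non-responders

Under Beta–binomial conjugacy the posterior parameters are (α+s, β+f).
Match parameters: s=36−22=14, f=22−18=4.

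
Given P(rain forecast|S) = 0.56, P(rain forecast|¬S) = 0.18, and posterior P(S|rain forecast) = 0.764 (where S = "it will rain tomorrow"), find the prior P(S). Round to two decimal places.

P(S) = 0.51

In odds form, posterior odds = prior odds × likelihood ratio, so prior odds = posterior odds ÷ LR.
Posterior odds = 0.764/(1−0.764) = 3.2373. LR = 0.56/0.18 = 3.1111.
Prior odds = 3.2373/3.1111 = 1.0406, so P(S) = 1.0406/(1+1.0406) ≈ 0.51.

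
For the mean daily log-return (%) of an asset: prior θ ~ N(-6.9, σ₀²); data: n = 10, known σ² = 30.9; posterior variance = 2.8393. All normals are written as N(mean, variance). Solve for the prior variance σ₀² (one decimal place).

σ₀² = 35.0

For the Normal–Normal model with known σ², precisions add: τ_n = τ₀ + n/σ².
So 1/σ₀² = 1/2.8393 − 10/30.9 = 0.352199 − 0.323625 = 0.028574.
Hence σ₀² = 1/0.028574 ≈ 35.0.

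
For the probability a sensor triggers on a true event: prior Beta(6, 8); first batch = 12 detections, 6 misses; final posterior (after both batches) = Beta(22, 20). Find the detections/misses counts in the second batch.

4 detections and 6 misses

Sequential conjugate updates are equivalent to a single update on the pooled data, so total successes = posterior α − prior α and total failures = posterior β − prior β.
Total across both batches: 22−6=16 detections, 20−8=12 misses.
Subtract the first batch: 16−12=4 detections and 12−6=6 misses.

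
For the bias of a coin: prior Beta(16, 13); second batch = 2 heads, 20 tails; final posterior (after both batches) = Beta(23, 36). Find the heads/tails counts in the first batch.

Sequential conjugate updates are equivalent to a single update on the pooled data, so total successes = posterior α − prior α and total failures = posterior β − prior β.
Total across both batches: 23−16=7 heads, 36−13=23 tails.
Subtract the second batch: 7−2=5 heads and 23−20=3 tails.

5 heads and 3 tails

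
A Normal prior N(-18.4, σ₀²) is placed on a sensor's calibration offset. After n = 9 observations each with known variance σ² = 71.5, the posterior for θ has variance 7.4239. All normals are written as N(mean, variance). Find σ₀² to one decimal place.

σ₀² = 113.3

For the Normal–Normal model with known σ², precisions add: τ_n = τ₀ + n/σ².
So 1/σ₀² = 1/7.4239 − 9/71.5 = 0.134700 − 0.125874 = 0.008826.
Hence σ₀² = 1/0.008826 ≈ 113.3.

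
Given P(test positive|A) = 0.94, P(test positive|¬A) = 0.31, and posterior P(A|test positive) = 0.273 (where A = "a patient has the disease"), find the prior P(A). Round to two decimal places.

In odds form, posterior odds = prior odds × likelihood ratio, so prior odds = posterior odds ÷ LR.
Posterior odds = 0.273/(1−0.273) = 0.3755. LR = 0.94/0.31 = 3.0323.
Prior odds = 0.3755/3.0323 = 0.1238, so P(A) = 0.1238/(1+0.1238) ≈ 0.11.

P(A) = 0.11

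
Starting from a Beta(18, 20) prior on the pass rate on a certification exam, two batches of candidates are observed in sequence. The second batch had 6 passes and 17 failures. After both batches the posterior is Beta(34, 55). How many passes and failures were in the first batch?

Sequential conjugate updates are equivalent to a single update on the pooled data, so total successes = posterior α − prior α and total failures = posterior β − prior β.
Total across both batches: 34−18=16 passes, 55−20=35 failures.
Subtract the second batch: 16−6=10 passes and 35−17=18 failures.

10 passes and 18 failures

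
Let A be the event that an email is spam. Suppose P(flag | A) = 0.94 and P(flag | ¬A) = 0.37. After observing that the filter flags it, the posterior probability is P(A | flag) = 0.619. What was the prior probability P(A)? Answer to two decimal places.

Bayes' rule in odds form gives O(A|E) = O(A)·[P(E|A)/P(E|¬A)], hence O(A) = O(A|E)/LR.
Posterior odds = 0.619/(1−0.619) = 1.6247. LR = 0.94/0.37 = 2.5405.
Prior odds = 1.6247/2.5405 = 0.6395, so P(A) = 0.6395/(1+0.6395) ≈ 0.39.

P(A) = 0.39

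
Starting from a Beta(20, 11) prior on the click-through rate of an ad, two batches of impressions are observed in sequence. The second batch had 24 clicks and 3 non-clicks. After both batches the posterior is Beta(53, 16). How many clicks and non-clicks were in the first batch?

9 clicks and 2 non-clicks

Because Beta–binomial updating is additive in the counts, the combined data contributed (α_post−α_prior, β_post−β_prior) successes and failures.
Total across both batches: 53−20=33 clicks, 16−11=5 non-clicks.
Subtract the second batch: 33−24=9 clicks and 5−3=2 non-clicks.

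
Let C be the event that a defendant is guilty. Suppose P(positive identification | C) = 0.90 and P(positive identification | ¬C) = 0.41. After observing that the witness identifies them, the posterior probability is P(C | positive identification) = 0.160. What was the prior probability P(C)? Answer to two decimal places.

P(C) = 0.08

Bayes' rule in odds form gives O(C|E) = O(C)·[P(E|C)/P(E|¬C)], hence O(C) = O(C|E)/LR.
Posterior odds = 0.160/(1−0.160) = 0.1905. LR = 0.90/0.41 = 2.1951.
Prior odds = 0.1905/2.1951 = 0.0868, so P(C) = 0.0868/(1+0.0868) ≈ 0.08.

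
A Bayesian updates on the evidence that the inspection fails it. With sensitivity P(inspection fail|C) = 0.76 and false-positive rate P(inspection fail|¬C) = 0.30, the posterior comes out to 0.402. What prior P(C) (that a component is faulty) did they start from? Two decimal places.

Bayes' rule in odds form gives O(C|E) = O(C)·[P(E|C)/P(E|¬C)], hence O(C) = O(C|E)/LR.
Posterior odds = 0.402/(1−0.402) = 0.6722. LR = 0.76/0.30 = 2.5333.
Prior odds = 0.6722/2.5333 = 0.2653, so P(C) = 0.2653/(1+0.2653) ≈ 0.21.

P(C) = 0.21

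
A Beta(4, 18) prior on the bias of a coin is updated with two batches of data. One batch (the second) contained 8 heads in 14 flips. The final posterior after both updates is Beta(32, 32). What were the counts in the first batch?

Sequential conjugate updates are equivalent to a single update on the pooled data, so total successes = posterior α − prior α and total failures = posterior β − prior β.
Total across both batches: 32−4=28 heads, 32−18=14 tails.
Subtract the second batch: 28−8=20 heads and 14−6=8 tails.

20 heads and 8 tails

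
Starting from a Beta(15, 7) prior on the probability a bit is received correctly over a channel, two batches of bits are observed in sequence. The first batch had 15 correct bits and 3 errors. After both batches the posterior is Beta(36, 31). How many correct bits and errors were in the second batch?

Because Beta–binomial updating is additive in the counts, the combined data contributed (α_post−α_prior, β_post−β_prior) successes and failures.
Total across both batches: 36−15=21 correct bits, 31−7=24 errors.
Subtract the first batch: 21−15=6 correct bits and 24−3=21 errors.

6 correct bits and 21 errors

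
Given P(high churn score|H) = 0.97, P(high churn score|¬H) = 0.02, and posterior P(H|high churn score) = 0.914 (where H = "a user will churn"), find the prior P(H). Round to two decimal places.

In odds form, posterior odds = prior odds × likelihood ratio, so prior odds = posterior odds ÷ LR.
Posterior odds = 0.914/(1−0.914) = 10.6279. LR = 0.97/0.02 = 48.5000.
Prior odds = 10.6279/48.5000 = 0.2191, so P(H) = 0.2191/(1+0.2191) ≈ 0.18.

P(H) = 0.18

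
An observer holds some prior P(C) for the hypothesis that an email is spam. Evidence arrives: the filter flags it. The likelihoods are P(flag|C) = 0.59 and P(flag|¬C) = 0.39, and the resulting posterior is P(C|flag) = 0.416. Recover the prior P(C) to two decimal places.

P(C) = 0.32

In odds form, posterior odds = prior odds × likelihood ratio, so prior odds = posterior odds ÷ LR.
Posterior odds = 0.416/(1−0.416) = 0.7123. LR = 0.59/0.39 = 1.5128.
Prior odds = 0.7123/1.5128 = 0.4708, so P(C) = 0.4708/(1+0.4708) ≈ 0.32.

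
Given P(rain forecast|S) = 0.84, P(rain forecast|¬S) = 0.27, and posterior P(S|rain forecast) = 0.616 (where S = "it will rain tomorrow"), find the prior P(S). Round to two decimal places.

P(S) = 0.34

In odds form, posterior odds = prior odds × likelihood ratio, so prior odds = posterior odds ÷ LR.
Posterior odds = 0.616/(1−0.616) = 1.6042. LR = 0.84/0.27 = 3.1111.
Prior odds = 1.6042/3.1111 = 0.5156, so P(S) = 0.5156/(1+0.5156) ≈ 0.34.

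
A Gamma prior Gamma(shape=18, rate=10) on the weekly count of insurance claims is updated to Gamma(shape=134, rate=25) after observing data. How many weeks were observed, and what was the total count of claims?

Gamma–Poisson conjugacy: posterior shape = α + Σxᵢ, posterior rate = β + n.
Matching: Σxᵢ = 134 − 18 = 116 and n = 25 − 10 = 15.

n = 15 weeks with total 116 claims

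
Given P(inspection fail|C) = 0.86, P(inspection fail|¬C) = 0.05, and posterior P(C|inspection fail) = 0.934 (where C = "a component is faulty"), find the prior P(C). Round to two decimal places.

P(C) = 0.45

In odds form, posterior odds = prior odds × likelihood ratio, so prior odds = posterior odds ÷ LR.
Posterior odds = 0.934/(1−0.934) = 14.1515. LR = 0.86/0.05 = 17.2000.
Prior odds = 14.1515/17.2000 = 0.8228, so P(C) = 0.8228/(1+0.8228) ≈ 0.45.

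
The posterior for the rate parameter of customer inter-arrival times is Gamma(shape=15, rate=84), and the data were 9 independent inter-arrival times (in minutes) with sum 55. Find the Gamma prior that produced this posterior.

Gamma(shape=6, rate=29)

For an exponential likelihood with a Gamma(α, β) prior on the rate, n observations with total T give posterior Gamma(α+n, β+T).
So α = 15 − 9 = 6 and β = 84 − 55 = 29.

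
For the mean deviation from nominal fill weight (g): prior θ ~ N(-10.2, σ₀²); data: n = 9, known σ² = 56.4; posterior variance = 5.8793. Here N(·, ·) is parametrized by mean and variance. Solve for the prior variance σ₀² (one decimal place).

Posterior precision equals prior precision plus data precision: 1/σ_n² = 1/σ₀² + n/σ².
So 1/σ₀² = 1/5.8793 − 9/56.4 = 0.170088 − 0.159574 = 0.010514.
Hence σ₀² = 1/0.010514 ≈ 95.1.

σ₀² = 95.1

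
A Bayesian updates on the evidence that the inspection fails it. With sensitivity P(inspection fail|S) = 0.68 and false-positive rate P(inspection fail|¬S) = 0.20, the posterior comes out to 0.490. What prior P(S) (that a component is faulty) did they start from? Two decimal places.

P(S) = 0.22

Bayes' rule in odds form gives O(S|E) = O(S)·[P(E|S)/P(E|¬S)], hence O(S) = O(S|E)/LR.
Posterior odds = 0.490/(1−0.490) = 0.9608. LR = 0.68/0.20 = 3.4000.
Prior odds = 0.9608/3.4000 = 0.2826, so P(S) = 0.2826/(1+0.2826) ≈ 0.22.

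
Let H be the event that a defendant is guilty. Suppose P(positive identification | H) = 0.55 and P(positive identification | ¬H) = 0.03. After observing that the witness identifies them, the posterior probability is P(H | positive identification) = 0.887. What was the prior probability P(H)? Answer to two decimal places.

In odds form, posterior odds = prior odds × likelihood ratio, so prior odds = posterior odds ÷ LR.
Posterior odds = 0.887/(1−0.887) = 7.8496. LR = 0.55/0.03 = 18.3333.
Prior odds = 7.8496/18.3333 = 0.4282, so P(H) = 0.4282/(1+0.4282) ≈ 0.30.

P(H) = 0.30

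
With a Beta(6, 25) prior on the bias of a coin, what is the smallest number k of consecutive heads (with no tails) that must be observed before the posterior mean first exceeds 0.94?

k = 386

After k heads and 0 tails the posterior is Beta(6+k, 25), with mean (6+k)/(6+25+k).
Set (6+k)/(31+k) > 0.94 and solve: k > (0.94·31 − 6)/(1 − 0.94) = 385.667.
The smallest integer exceeding 385.667 is 386, and checking k=386: (392)/(417) = 0.9400 > 0.94.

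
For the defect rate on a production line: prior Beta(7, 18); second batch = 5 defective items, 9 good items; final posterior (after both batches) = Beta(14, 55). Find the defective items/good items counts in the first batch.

Because Beta–binomial updating is additive in the counts, the combined data contributed (α_post−α_prior, β_post−β_prior) successes and failures.
Total across both batches: 14−7=7 defective items, 55−18=37 good items.
Subtract the second batch: 7−5=2 defective items and 37−9=28 good items.

2 defective items and 28 good items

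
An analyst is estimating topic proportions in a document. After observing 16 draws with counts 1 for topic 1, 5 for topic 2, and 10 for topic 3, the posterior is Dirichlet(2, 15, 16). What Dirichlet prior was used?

For a Dirichlet(α) prior with multinomial counts c, the posterior is Dirichlet(α + c) componentwise.
Subtract each count from the matching posterior parameter: 2−1=1, 15−5=10, 16−10=6.

Dirichlet(1, 10, 6)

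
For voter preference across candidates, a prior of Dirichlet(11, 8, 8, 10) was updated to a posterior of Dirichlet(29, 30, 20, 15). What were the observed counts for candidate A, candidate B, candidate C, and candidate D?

counts (18, 22, 12, 5)

For a Dirichlet(α) prior with multinomial counts c, the posterior is Dirichlet(α + c) componentwise.
Counts are posterior − prior componentwise: 29−11=18, 30−8=22, 20−8=12, 15−10=5.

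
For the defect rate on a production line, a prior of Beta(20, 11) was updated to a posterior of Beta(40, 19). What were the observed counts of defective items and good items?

Under Beta–binomial conjugacy the posterior parameters are (α+s, β+f).
Match parameters: s=40−20=20, f=19−11=8.

20 defective items and 8 good items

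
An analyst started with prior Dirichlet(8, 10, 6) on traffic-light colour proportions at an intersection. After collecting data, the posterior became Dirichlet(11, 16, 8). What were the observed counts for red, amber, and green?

For a Dirichlet(α) prior with multinomial counts c, the posterior is Dirichlet(α + c) componentwise.
Counts are posterior − prior componentwise: 11−8=3, 16−10=6, 8−6=2.

counts (3, 6, 2)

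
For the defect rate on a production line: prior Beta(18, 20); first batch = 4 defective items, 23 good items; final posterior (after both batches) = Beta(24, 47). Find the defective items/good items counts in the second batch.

Because Beta–binomial updating is additive in the counts, the combined data contributed (α_post−α_prior, β_post−β_prior) successes and failures.
Total across both batches: 24−18=6 defective items, 47−20=27 good items.
Subtract the first batch: 6−4=2 defective items and 27−23=4 good items.

2 defective items and 4 good items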